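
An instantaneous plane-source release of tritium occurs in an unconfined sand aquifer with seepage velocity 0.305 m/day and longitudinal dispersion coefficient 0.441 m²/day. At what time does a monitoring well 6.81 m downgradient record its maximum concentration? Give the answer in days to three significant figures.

18.1 days

For the 1D instantaneous-source solution, setting ∂C/∂t = 0 at fixed x gives v²t² + 2Dt − x² = 0, so t = (√(D² + v²x²) − D)/v².
√(D² + v²x²) = √(0.441² + 0.305² × 6.81²) = 2.123; v² = 0.093025.
t = (2.123 − 0.441)/0.093025 = 18.1 days (vs. the pure-advection estimate x/v = 22.3 d).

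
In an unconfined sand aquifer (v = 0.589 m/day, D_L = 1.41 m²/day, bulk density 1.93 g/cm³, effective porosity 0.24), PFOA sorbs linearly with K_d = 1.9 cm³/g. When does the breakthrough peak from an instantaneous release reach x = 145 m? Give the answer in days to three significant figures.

3940 days

Retardation factor R = 1 + ρ_b·K_d/n = 1 + 1.93 × 1.9/0.24 = 16.28.
Sorption retards both mechanisms: v_R = v/R = 0.03618 m/day, D_R = D/R = 0.08661 m²/day.
Peak time from v_R²t² + 2D_R t − x² = 0: t = (√(D_R² + v_R²x²) − D_R)/v_R².
√(D_R² + v_R²x²) = √(0.08661² + 0.03618² × 145²) = 5.247; v_R² = 0.001309.
t = (5.247 − 0.08661)/0.001309 = 3940 days.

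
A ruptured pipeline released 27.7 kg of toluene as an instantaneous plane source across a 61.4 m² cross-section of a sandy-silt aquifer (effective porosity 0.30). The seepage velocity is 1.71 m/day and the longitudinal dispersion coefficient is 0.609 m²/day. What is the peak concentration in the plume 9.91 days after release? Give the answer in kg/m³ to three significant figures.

The peak of an instantaneous 1D plume sits at x = vt; there the Gaussian factor is 1 and C_max = M/(n_e·A·√(4πDt)), where n_e·A is the pore area the mass is dissolved in.
√(4πDt) = √(4π × 0.609 × 9.91) = 8.709 m, so C_max = 27.7/(0.30 × 61.4 × 8.709) = 0.173 kg/m³.

0.173 kg/m³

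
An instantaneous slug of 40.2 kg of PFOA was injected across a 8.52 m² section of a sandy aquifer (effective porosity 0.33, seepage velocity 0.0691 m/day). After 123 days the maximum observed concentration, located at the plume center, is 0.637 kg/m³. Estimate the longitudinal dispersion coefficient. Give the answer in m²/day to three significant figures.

0.326 m²/day

At the plume center C_max = M/(n_e·A·√(4πDt)), so D = M²/(4πt·(n_e·A·C_max)²).
n_e·A·C_max = 0.33 × 8.52 × 0.637 = 1.791 kg/m.
D = 40.2²/(4π × 123 × 1.791²) = 0.326 m²/day.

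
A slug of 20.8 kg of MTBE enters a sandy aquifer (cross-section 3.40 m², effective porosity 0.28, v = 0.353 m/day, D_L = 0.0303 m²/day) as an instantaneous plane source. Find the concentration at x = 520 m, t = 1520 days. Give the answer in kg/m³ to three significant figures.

0.205 kg/m³

For an instantaneous plane source, C(x,t) = M/(n_e·A·√(4πDt)) · exp(−(x−vt)²/(4Dt)), with n_e·A the pore (flow) area.
Plume center vt = 0.353 × 1520 = 536.56 m, so the well at 520 m is 16.56 m upgradient of the peak.
√(4πDt) = 24.06 m, giving peak height M/(n_e·A·√(4πDt)) = 20.8/(0.28 × 3.40 × 24.06) = 0.9081 kg/m³.
(x−vt)²/(4Dt) = (-16.56)²/(4 × 0.0303 × 1520) = 1.489; exp(−1.489) = 0.2256.
C = 0.9081 × 0.2256 = 0.205 kg/m³.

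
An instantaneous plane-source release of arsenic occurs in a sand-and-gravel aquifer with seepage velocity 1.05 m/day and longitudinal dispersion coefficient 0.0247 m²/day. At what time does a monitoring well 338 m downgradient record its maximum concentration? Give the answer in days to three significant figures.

For the 1D instantaneous-source solution, setting ∂C/∂t = 0 at fixed x gives v²t² + 2Dt − x² = 0, so t = (√(D² + v²x²) − D)/v².
√(D² + v²x²) = √(0.0247² + 1.05² × 338²) = 354.9; v² = 1.1025.
t = (354.9 − 0.0247)/1.1025 = 322 days (vs. the pure-advection estimate x/v = 322 d).

322 days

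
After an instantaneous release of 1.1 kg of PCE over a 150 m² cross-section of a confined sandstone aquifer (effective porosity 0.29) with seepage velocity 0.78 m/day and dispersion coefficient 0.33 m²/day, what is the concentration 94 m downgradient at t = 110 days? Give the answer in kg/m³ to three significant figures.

0.000745 kg/m³

For an instantaneous plane source, C(x,t) = M/(n_e·A·√(4πDt)) · exp(−(x−vt)²/(4Dt)), with n_e·A the pore (flow) area.
Plume center vt = 0.78 × 110 = 85.8 m, so the well at 94 m is 8.2 m downgradient of the peak.
√(4πDt) = 21.36 m, giving peak height M/(n_e·A·√(4πDt)) = 1.1/(0.29 × 150 × 21.36) = 0.001184 kg/m³.
(x−vt)²/(4Dt) = (8.2)²/(4 × 0.33 × 110) = 0.4631; exp(−0.4631) = 0.6293.
C = 0.001184 × 0.6293 = 0.000745 kg/m³.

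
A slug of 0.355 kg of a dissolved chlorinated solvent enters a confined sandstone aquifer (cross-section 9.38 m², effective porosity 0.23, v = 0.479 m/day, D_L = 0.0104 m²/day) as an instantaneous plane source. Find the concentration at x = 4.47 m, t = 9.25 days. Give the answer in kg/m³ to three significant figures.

For an instantaneous plane source, C(x,t) = M/(n_e·A·√(4πDt)) · exp(−(x−vt)²/(4Dt)), with n_e·A the pore (flow) area.
Plume center vt = 0.479 × 9.25 = 4.43075 m, so the well at 4.47 m is 0.03925 m downgradient of the peak.
√(4πDt) = 1.099 m, giving peak height M/(n_e·A·√(4πDt)) = 0.355/(0.23 × 9.38 × 1.099) = 0.1497 kg/m³.
(x−vt)²/(4Dt) = (0.03925)²/(4 × 0.0104 × 9.25) = 0.004004; exp(−0.004004) = 0.9960.
C = 0.1497 × 0.9960 = 0.149 kg/m³.

0.149 kg/m³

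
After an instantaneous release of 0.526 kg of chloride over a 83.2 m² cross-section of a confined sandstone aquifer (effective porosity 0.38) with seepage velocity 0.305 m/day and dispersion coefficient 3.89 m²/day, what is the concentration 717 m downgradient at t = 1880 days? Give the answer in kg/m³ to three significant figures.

2.71e-05 kg/m³

For an instantaneous plane source, C(x,t) = M/(n_e·A·√(4πDt)) · exp(−(x−vt)²/(4Dt)), with n_e·A the pore (flow) area.
Plume center vt = 0.305 × 1880 = 573.4 m, so the well at 717 m is 143.6 m downgradient of the peak.
√(4πDt) = 303.2 m, giving peak height M/(n_e·A·√(4πDt)) = 0.526/(0.38 × 83.2 × 303.2) = 5.487e-05 kg/m³.
(x−vt)²/(4Dt) = (143.6)²/(4 × 3.89 × 1880) = 0.7049; exp(−0.7049) = 0.4942.
C = 5.487e-05 × 0.4942 = 2.71e-05 kg/m³.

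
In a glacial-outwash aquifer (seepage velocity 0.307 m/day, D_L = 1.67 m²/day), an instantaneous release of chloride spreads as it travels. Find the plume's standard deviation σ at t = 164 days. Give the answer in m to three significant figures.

23.4 m

Dispersive spreading gives a Gaussian with σ² = 2Dt; advection only shifts the center.
σ = √(2 × 1.67 × 164) = 23.4 m.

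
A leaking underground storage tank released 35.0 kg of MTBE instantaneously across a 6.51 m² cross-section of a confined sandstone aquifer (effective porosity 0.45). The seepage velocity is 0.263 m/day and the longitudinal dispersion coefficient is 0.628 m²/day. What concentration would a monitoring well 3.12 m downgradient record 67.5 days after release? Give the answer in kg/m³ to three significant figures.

For an instantaneous plane source, C(x,t) = M/(n_e·A·√(4πDt)) · exp(−(x−vt)²/(4Dt)), with n_e·A the pore (flow) area.
Plume center vt = 0.263 × 67.5 = 17.7525 m, so the well at 3.12 m is 14.6325 m upgradient of the peak.
√(4πDt) = 23.08 m, giving peak height M/(n_e·A·√(4πDt)) = 35.0/(0.45 × 6.51 × 23.08) = 0.5177 kg/m³.
(x−vt)²/(4Dt) = (-14.6325)²/(4 × 0.628 × 67.5) = 1.263; exp(−1.263) = 0.2828.
C = 0.5177 × 0.2828 = 0.146 kg/m³.

0.146 kg/m³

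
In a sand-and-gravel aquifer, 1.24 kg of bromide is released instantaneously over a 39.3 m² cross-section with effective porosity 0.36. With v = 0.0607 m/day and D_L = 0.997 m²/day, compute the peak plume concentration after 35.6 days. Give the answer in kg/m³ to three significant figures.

The peak of an instantaneous 1D plume sits at x = vt; there the Gaussian factor is 1 and C_max = M/(n_e·A·√(4πDt)), where n_e·A is the pore area the mass is dissolved in.
√(4πDt) = √(4π × 0.997 × 35.6) = 21.12 m, so C_max = 1.24/(0.36 × 39.3 × 21.12) = 0.00415 kg/m³.

0.00415 kg/m³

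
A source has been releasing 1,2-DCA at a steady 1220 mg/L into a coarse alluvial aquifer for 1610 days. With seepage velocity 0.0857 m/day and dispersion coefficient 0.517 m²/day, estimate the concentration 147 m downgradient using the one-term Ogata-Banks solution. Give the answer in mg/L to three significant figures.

For a continuous step input, C/C₀ ≈ ½·erfc((x−vt)/(2√(Dt))).
vt = 0.0857 × 1610 = 137.977 m and 2√(Dt) = 2√(0.517 × 1610) = 57.70 m.
Argument (x−vt)/(2√(Dt)) = (147 − 137.977)/57.70 = 0.1564; ½·erfc(0.1564) = 0.4125.
C = 1220 × 0.4125 = 503 mg/L.

503 mg/L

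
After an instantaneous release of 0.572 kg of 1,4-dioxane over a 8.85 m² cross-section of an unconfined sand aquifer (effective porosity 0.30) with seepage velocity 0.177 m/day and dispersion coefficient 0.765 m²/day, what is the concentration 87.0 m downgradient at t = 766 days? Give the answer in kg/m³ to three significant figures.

0.000917 kg/m³

For an instantaneous plane source, C(x,t) = M/(n_e·A·√(4πDt)) · exp(−(x−vt)²/(4Dt)), with n_e·A the pore (flow) area.
Plume center vt = 0.177 × 766 = 135.582 m, so the well at 87.0 m is 48.582 m upgradient of the peak.
√(4πDt) = 85.81 m, giving peak height M/(n_e·A·√(4πDt)) = 0.572/(0.30 × 8.85 × 85.81) = 0.002511 kg/m³.
(x−vt)²/(4Dt) = (-48.582)²/(4 × 0.765 × 766) = 1.007; exp(−1.007) = 0.3653.
C = 0.002511 × 0.3653 = 0.000917 kg/m³.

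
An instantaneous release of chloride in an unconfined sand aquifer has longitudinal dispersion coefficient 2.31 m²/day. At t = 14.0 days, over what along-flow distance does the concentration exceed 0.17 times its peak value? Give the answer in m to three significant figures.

The plume is Gaussian with σ = √(2Dt) = √(2 × 2.31 × 14.0) = 8.042 m.
C/C_peak = exp(−Δx²/(2σ²)) = 0.17 ⇒ Δx = σ·√(−2 ln 0.17) = 8.042 × 1.883 = 15.14 m.
Width = 2Δx = 30.3 m.

30.3 m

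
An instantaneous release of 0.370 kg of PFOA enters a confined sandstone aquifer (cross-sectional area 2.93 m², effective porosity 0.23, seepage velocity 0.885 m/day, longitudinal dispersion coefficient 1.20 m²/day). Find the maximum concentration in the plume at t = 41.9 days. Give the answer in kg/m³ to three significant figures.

The peak of an instantaneous 1D plume sits at x = vt; there the Gaussian factor is 1 and C_max = M/(n_e·A·√(4πDt)), where n_e·A is the pore area the mass is dissolved in.
√(4πDt) = √(4π × 1.20 × 41.9) = 25.14 m, so C_max = 0.370/(0.23 × 2.93 × 25.14) = 0.0218 kg/m³.

0.0218 kg/m³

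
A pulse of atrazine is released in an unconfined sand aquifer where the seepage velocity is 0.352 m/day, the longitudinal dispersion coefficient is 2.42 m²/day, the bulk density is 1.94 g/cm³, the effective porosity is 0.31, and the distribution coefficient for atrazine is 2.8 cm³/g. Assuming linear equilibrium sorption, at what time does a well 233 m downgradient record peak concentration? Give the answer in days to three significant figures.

11900 days

Retardation factor R = 1 + ρ_b·K_d/n = 1 + 1.94 × 2.8/0.31 = 18.52.
Sorption retards both mechanisms: v_R = v/R = 0.01901 m/day, D_R = D/R = 0.1307 m²/day.
Peak time from v_R²t² + 2D_R t − x² = 0: t = (√(D_R² + v_R²x²) − D_R)/v_R².
√(D_R² + v_R²x²) = √(0.1307² + 0.01901² × 233²) = 4.431; v_R² = 0.0003614.
t = (4.431 − 0.1307)/0.0003614 = 11900 days.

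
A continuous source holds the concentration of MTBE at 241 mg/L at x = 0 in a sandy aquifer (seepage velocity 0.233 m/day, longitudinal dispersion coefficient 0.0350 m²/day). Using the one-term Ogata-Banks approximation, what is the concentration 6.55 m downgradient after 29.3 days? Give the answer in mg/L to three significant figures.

139 mg/L

For a continuous step input, C/C₀ ≈ ½·erfc((x−vt)/(2√(Dt))).
vt = 0.233 × 29.3 = 6.8269 m and 2√(Dt) = 2√(0.0350 × 29.3) = 2.025 m.
Argument (x−vt)/(2√(Dt)) = (6.55 − 6.8269)/2.025 = -0.1367; ½·erfc(-0.1367) = 0.5766.
C = 241 × 0.5766 = 139 mg/L.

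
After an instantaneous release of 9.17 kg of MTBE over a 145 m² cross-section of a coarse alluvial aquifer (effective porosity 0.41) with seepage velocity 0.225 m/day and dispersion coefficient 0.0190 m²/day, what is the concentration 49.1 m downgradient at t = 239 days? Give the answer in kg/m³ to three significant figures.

0.00613 kg/m³

For an instantaneous plane source, C(x,t) = M/(n_e·A·√(4πDt)) · exp(−(x−vt)²/(4Dt)), with n_e·A the pore (flow) area.
Plume center vt = 0.225 × 239 = 53.775 m, so the well at 49.1 m is 4.675 m upgradient of the peak.
√(4πDt) = 7.554 m, giving peak height M/(n_e·A·√(4πDt)) = 9.17/(0.41 × 145 × 7.554) = 0.02042 kg/m³.
(x−vt)²/(4Dt) = (-4.675)²/(4 × 0.0190 × 239) = 1.203; exp(−1.203) = 0.3003.
C = 0.02042 × 0.3003 = 0.00613 kg/m³.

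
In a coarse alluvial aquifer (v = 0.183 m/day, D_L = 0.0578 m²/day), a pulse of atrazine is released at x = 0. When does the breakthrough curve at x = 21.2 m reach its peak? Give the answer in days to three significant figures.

114 days

For the 1D instantaneous-source solution, setting ∂C/∂t = 0 at fixed x gives v²t² + 2Dt − x² = 0, so t = (√(D² + v²x²) − D)/v².
√(D² + v²x²) = √(0.0578² + 0.183² × 21.2²) = 3.880; v² = 0.033489.
t = (3.880 − 0.0578)/0.033489 = 114 days (vs. the pure-advection estimate x/v = 116 d).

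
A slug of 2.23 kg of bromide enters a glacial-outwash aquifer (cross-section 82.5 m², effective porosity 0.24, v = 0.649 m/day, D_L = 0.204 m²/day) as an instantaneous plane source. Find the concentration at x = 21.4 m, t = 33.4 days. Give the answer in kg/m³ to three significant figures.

0.0121 kg/m³

For an instantaneous plane source, C(x,t) = M/(n_e·A·√(4πDt)) · exp(−(x−vt)²/(4Dt)), with n_e·A the pore (flow) area.
Plume center vt = 0.649 × 33.4 = 21.6766 m, so the well at 21.4 m is 0.2766 m upgradient of the peak.
√(4πDt) = 9.253 m, giving peak height M/(n_e·A·√(4πDt)) = 2.23/(0.24 × 82.5 × 9.253) = 0.01217 kg/m³.
(x−vt)²/(4Dt) = (-0.2766)²/(4 × 0.204 × 33.4) = 0.002807; exp(−0.002807) = 0.9972.
C = 0.01217 × 0.9972 = 0.0121 kg/m³.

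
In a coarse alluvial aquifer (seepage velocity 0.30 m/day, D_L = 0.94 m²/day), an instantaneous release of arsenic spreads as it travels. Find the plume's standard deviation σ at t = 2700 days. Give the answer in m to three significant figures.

Dispersive spreading gives a Gaussian with σ² = 2Dt; advection only shifts the center.
σ = √(2 × 0.94 × 2700) = 71.2 m.

71.2 m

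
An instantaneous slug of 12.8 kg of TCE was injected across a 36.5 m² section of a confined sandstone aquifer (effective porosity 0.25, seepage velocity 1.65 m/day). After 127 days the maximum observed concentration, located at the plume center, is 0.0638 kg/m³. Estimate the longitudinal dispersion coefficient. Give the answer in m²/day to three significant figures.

0.303 m²/day

At the plume center C_max = M/(n_e·A·√(4πDt)), so D = M²/(4πt·(n_e·A·C_max)²).
n_e·A·C_max = 0.25 × 36.5 × 0.0638 = 0.5822 kg/m.
D = 12.8²/(4π × 127 × 0.5822²) = 0.303 m²/day.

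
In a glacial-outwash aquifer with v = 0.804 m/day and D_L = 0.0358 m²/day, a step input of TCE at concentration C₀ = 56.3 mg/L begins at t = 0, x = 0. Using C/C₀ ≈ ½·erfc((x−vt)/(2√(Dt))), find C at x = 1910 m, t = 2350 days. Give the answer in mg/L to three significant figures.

3.16 mg/L

For a continuous step input, C/C₀ ≈ ½·erfc((x−vt)/(2√(Dt))).
vt = 0.804 × 2350 = 1889.4 m and 2√(Dt) = 2√(0.0358 × 2350) = 18.34 m.
Argument (x−vt)/(2√(Dt)) = (1910 − 1889.4)/18.34 = 1.123; ½·erfc(1.123) = 0.05612.
C = 56.3 × 0.05612 = 3.16 mg/L.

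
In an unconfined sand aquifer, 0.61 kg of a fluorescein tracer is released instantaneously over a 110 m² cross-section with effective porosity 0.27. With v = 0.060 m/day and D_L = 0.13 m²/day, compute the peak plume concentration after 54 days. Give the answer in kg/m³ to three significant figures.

0.00219 kg/m³

The peak of an instantaneous 1D plume sits at x = vt; there the Gaussian factor is 1 and C_max = M/(n_e·A·√(4πDt)), where n_e·A is the pore area the mass is dissolved in.
√(4πDt) = √(4π × 0.13 × 54) = 9.392 m, so C_max = 0.61/(0.27 × 110 × 9.392) = 0.00219 kg/m³.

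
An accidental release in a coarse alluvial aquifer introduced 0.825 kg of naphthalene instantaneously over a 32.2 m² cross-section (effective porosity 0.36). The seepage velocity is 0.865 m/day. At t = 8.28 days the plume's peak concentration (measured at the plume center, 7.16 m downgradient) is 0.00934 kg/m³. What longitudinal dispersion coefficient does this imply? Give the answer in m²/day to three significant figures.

0.558 m²/day

At the plume center C_max = M/(n_e·A·√(4πDt)), so D = M²/(4πt·(n_e·A·C_max)²).
n_e·A·C_max = 0.36 × 32.2 × 0.00934 = 0.1083 kg/m.
D = 0.825²/(4π × 8.28 × 0.1083²) = 0.558 m²/day.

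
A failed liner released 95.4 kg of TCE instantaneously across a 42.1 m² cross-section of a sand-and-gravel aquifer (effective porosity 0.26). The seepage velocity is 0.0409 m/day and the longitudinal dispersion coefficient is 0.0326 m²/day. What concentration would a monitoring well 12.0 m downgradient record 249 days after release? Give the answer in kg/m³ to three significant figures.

0.780 kg/m³

For an instantaneous plane source, C(x,t) = M/(n_e·A·√(4πDt)) · exp(−(x−vt)²/(4Dt)), with n_e·A the pore (flow) area.
Plume center vt = 0.0409 × 249 = 10.1841 m, so the well at 12.0 m is 1.8159 m downgradient of the peak.
√(4πDt) = 10.10 m, giving peak height M/(n_e·A·√(4πDt)) = 95.4/(0.26 × 42.1 × 10.10) = 0.8629 kg/m³.
(x−vt)²/(4Dt) = (1.8159)²/(4 × 0.0326 × 249) = 0.1016; exp(−0.1016) = 0.9034.
C = 0.8629 × 0.9034 = 0.780 kg/m³.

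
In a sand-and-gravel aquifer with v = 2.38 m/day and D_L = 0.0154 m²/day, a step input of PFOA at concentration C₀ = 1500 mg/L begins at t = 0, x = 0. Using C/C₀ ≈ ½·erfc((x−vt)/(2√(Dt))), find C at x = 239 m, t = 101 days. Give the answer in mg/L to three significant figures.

For a continuous step input, C/C₀ ≈ ½·erfc((x−vt)/(2√(Dt))).
vt = 2.38 × 101 = 240.38 m and 2√(Dt) = 2√(0.0154 × 101) = 2.494 m.
Argument (x−vt)/(2√(Dt)) = (239 − 240.38)/2.494 = -0.5533; ½·erfc(-0.5533) = 0.7830.
C = 1500 × 0.7830 = 1170 mg/L.

1170 mg/L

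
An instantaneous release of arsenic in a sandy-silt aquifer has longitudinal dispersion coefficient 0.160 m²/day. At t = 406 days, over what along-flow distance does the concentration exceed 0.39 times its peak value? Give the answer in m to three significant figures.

31.3 m

The plume is Gaussian with σ = √(2Dt) = √(2 × 0.160 × 406) = 11.40 m.
C/C_peak = exp(−Δx²/(2σ²)) = 0.39 ⇒ Δx = σ·√(−2 ln 0.39) = 11.40 × 1.372 = 15.64 m.
Width = 2Δx = 31.3 m.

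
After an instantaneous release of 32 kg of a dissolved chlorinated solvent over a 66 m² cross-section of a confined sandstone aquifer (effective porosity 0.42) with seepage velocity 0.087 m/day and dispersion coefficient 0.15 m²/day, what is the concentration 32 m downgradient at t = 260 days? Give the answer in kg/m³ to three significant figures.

0.0297 kg/m³

For an instantaneous plane source, C(x,t) = M/(n_e·A·√(4πDt)) · exp(−(x−vt)²/(4Dt)), with n_e·A the pore (flow) area.
Plume center vt = 0.087 × 260 = 22.62 m, so the well at 32 m is 9.38 m downgradient of the peak.
√(4πDt) = 22.14 m, giving peak height M/(n_e·A·√(4πDt)) = 32/(0.42 × 66 × 22.14) = 0.05214 kg/m³.
(x−vt)²/(4Dt) = (9.38)²/(4 × 0.15 × 260) = 0.5640; exp(−0.5640) = 0.5689.
C = 0.05214 × 0.5689 = 0.0297 kg/m³.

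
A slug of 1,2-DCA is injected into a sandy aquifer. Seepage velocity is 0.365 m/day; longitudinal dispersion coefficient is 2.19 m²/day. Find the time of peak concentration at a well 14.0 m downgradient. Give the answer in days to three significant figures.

For the 1D instantaneous-source solution, setting ∂C/∂t = 0 at fixed x gives v²t² + 2Dt − x² = 0, so t = (√(D² + v²x²) − D)/v².
√(D² + v²x²) = √(2.19² + 0.365² × 14.0²) = 5.560; v² = 0.133225.
t = (5.560 − 2.19)/0.133225 = 25.3 days (vs. the pure-advection estimate x/v = 38.4 d).

25.3 days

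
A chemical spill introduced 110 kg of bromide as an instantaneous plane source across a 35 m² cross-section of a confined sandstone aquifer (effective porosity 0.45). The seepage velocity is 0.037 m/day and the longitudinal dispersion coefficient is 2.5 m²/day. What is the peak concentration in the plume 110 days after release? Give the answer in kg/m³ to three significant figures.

The peak of an instantaneous 1D plume sits at x = vt; there the Gaussian factor is 1 and C_max = M/(n_e·A·√(4πDt)), where n_e·A is the pore area the mass is dissolved in.
√(4πDt) = √(4π × 2.5 × 110) = 58.79 m, so C_max = 110/(0.45 × 35 × 58.79) = 0.119 kg/m³.

0.119 kg/m³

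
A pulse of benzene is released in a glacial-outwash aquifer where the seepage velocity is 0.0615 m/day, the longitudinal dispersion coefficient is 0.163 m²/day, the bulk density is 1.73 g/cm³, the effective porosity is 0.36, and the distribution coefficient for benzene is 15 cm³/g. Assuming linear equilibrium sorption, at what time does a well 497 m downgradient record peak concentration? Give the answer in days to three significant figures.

Retardation factor R = 1 + ρ_b·K_d/n = 1 + 1.73 × 15/0.36 = 73.08.
Sorption retards both mechanisms: v_R = v/R = 0.0008415 m/day, D_R = D/R = 0.002230 m²/day.
Peak time from v_R²t² + 2D_R t − x² = 0: t = (√(D_R² + v_R²x²) − D_R)/v_R².
√(D_R² + v_R²x²) = √(0.002230² + 0.0008415² × 497²) = 0.4182; v_R² = 7.081e-07.
t = (0.4182 − 0.002230)/7.081e-07 = 587000 days.

587000 days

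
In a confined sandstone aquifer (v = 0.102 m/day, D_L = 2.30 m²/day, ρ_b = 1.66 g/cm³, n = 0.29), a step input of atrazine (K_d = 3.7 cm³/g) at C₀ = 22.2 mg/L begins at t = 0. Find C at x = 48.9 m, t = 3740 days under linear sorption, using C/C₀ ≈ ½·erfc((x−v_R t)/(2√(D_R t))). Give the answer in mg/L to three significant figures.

Retardation factor R = 1 + ρ_b·K_d/n = 1 + 1.66 × 3.7/0.29 = 22.18.
Sorption retards both mechanisms: v_R = v/R = 0.004599 m/day, D_R = D/R = 0.1037 m²/day.
v_R·t = 0.004599 × 3740 = 17.20026 m; 2√(D_R t) = 39.39 m; argument = (48.9 − 17.20026)/39.39 = 0.8048.
C = C₀ × ½·erfc(0.8048) = 22.2 × 0.1275 = 2.83 mg/L.

2.83 mg/L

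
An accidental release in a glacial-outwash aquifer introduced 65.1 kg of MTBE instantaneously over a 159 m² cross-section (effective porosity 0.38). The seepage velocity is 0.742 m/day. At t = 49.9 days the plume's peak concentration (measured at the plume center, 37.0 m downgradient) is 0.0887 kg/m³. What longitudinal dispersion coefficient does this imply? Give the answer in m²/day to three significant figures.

At the plume center C_max = M/(n_e·A·√(4πDt)), so D = M²/(4πt·(n_e·A·C_max)²).
n_e·A·C_max = 0.38 × 159 × 0.0887 = 5.359 kg/m.
D = 65.1²/(4π × 49.9 × 5.359²) = 0.235 m²/day.

0.235 m²/day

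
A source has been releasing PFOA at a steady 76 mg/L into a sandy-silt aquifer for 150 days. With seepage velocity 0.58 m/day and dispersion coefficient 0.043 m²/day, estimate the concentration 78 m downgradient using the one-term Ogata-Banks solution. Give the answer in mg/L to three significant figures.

75.5 mg/L

For a continuous step input, C/C₀ ≈ ½·erfc((x−vt)/(2√(Dt))).
vt = 0.58 × 150 = 87 m and 2√(Dt) = 2√(0.043 × 150) = 5.079 m.
Argument (x−vt)/(2√(Dt)) = (78 − 87)/5.079 = -1.772; ½·erfc(-1.772) = 0.9939.
C = 76 × 0.9939 = 75.5 mg/L.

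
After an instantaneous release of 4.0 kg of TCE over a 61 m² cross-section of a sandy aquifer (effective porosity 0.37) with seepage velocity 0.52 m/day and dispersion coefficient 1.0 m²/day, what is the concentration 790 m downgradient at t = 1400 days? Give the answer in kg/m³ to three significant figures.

For an instantaneous plane source, C(x,t) = M/(n_e·A·√(4πDt)) · exp(−(x−vt)²/(4Dt)), with n_e·A the pore (flow) area.
Plume center vt = 0.52 × 1400 = 728 m, so the well at 790 m is 62 m downgradient of the peak.
√(4πDt) = 132.6 m, giving peak height M/(n_e·A·√(4πDt)) = 4.0/(0.37 × 61 × 132.6) = 0.001337 kg/m³.
(x−vt)²/(4Dt) = (62)²/(4 × 1.0 × 1400) = 0.6864; exp(−0.6864) = 0.5034.
C = 0.001337 × 0.5034 = 0.000673 kg/m³.

0.000673 kg/m³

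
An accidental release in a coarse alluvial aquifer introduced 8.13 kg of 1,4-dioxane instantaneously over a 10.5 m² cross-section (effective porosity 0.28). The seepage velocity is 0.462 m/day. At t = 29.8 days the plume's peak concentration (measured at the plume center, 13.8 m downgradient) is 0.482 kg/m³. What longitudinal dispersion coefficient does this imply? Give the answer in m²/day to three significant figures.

0.0879 m²/day

At the plume center C_max = M/(n_e·A·√(4πDt)), so D = M²/(4πt·(n_e·A·C_max)²).
n_e·A·C_max = 0.28 × 10.5 × 0.482 = 1.417 kg/m.
D = 8.13²/(4π × 29.8 × 1.417²) = 0.0879 m²/day.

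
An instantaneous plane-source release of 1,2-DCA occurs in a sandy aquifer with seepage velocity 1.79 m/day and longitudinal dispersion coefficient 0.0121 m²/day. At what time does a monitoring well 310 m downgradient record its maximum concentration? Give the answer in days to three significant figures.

For the 1D instantaneous-source solution, setting ∂C/∂t = 0 at fixed x gives v²t² + 2Dt − x² = 0, so t = (√(D² + v²x²) − D)/v².
√(D² + v²x²) = √(0.0121² + 1.79² × 310²) = 554.9; v² = 3.2041.
t = (554.9 − 0.0121)/3.2041 = 173 days (vs. the pure-advection estimate x/v = 173 d).

173 days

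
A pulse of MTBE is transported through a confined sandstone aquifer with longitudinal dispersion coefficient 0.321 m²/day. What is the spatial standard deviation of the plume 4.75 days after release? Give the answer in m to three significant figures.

Dispersive spreading gives a Gaussian with σ² = 2Dt; advection only shifts the center.
σ = √(2 × 0.321 × 4.75) = 1.75 m.

1.75 m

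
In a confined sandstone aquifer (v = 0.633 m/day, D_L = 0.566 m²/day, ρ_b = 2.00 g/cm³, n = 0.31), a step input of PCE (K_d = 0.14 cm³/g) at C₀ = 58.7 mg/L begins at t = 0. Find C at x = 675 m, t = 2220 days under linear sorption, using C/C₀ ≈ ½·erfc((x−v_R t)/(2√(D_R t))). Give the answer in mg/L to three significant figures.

Retardation factor R = 1 + ρ_b·K_d/n = 1 + 2.00 × 0.14/0.31 = 1.903.
Sorption retards both mechanisms: v_R = v/R = 0.3326 m/day, D_R = D/R = 0.2974 m²/day.
v_R·t = 0.3326 × 2220 = 738.372 m; 2√(D_R t) = 51.39 m; argument = (675 − 738.372)/51.39 = -1.233.
C = C₀ × ½·erfc(-1.233) = 58.7 × 0.9594 = 56.3 mg/L.

56.3 mg/L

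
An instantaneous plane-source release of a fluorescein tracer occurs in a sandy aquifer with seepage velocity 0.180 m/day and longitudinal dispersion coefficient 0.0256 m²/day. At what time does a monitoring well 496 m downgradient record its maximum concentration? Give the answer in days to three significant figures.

For the 1D instantaneous-source solution, setting ∂C/∂t = 0 at fixed x gives v²t² + 2Dt − x² = 0, so t = (√(D² + v²x²) − D)/v².
√(D² + v²x²) = √(0.0256² + 0.180² × 496²) = 89.28; v² = 0.0324.
t = (89.28 − 0.0256)/0.0324 = 2750 days (vs. the pure-advection estimate x/v = 2760 d).

2750 days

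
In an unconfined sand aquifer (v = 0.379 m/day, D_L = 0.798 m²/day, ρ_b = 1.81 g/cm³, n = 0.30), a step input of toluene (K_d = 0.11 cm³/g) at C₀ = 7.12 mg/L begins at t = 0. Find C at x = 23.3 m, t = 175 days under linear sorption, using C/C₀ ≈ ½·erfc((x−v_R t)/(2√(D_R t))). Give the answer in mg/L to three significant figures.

Retardation factor R = 1 + ρ_b·K_d/n = 1 + 1.81 × 0.11/0.30 = 1.664.
Sorption retards both mechanisms: v_R = v/R = 0.2278 m/day, D_R = D/R = 0.4796 m²/day.
v_R·t = 0.2278 × 175 = 39.865 m; 2√(D_R t) = 18.32 m; argument = (23.3 − 39.865)/18.32 = -0.9042.
C = C₀ × ½·erfc(-0.9042) = 7.12 × 0.8995 = 6.40 mg/L.

6.40 mg/L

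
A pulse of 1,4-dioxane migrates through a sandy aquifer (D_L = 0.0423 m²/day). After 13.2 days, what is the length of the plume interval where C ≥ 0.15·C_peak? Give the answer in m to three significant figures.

4.12 m

The plume is Gaussian with σ = √(2Dt) = √(2 × 0.0423 × 13.2) = 1.057 m.
C/C_peak = exp(−Δx²/(2σ²)) = 0.15 ⇒ Δx = σ·√(−2 ln 0.15) = 1.057 × 1.948 = 2.059 m.
Width = 2Δx = 4.12 m.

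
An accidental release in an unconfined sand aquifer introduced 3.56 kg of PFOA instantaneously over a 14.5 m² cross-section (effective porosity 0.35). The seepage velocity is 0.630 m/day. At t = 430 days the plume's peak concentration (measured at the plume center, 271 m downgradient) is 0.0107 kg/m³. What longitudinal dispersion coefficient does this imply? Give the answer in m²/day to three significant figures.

At the plume center C_max = M/(n_e·A·√(4πDt)), so D = M²/(4πt·(n_e·A·C_max)²).
n_e·A·C_max = 0.35 × 14.5 × 0.0107 = 0.05430 kg/m.
D = 3.56²/(4π × 430 × 0.05430²) = 0.795 m²/day.

0.795 m²/day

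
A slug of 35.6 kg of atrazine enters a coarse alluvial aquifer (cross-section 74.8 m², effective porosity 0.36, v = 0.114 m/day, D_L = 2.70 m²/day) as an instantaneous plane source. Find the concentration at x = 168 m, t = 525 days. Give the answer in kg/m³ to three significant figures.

For an instantaneous plane source, C(x,t) = M/(n_e·A·√(4πDt)) · exp(−(x−vt)²/(4Dt)), with n_e·A the pore (flow) area.
Plume center vt = 0.114 × 525 = 59.85 m, so the well at 168 m is 108.15 m downgradient of the peak.
√(4πDt) = 133.5 m, giving peak height M/(n_e·A·√(4πDt)) = 35.6/(0.36 × 74.8 × 133.5) = 0.009903 kg/m³.
(x−vt)²/(4Dt) = (108.15)²/(4 × 2.70 × 525) = 2.063; exp(−2.063) = 0.1271.
C = 0.009903 × 0.1271 = 0.00126 kg/m³.

0.00126 kg/m³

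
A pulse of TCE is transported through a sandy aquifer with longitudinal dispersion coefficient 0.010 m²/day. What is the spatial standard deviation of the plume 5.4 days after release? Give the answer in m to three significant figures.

0.329 m

Dispersive spreading gives a Gaussian with σ² = 2Dt; advection only shifts the center.
σ = √(2 × 0.010 × 5.4) = 0.329 m.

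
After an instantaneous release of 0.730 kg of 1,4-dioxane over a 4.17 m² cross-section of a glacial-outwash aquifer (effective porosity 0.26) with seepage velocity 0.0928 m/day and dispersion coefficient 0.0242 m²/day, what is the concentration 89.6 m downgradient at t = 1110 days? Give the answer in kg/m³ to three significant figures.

0.00688 kg/m³

For an instantaneous plane source, C(x,t) = M/(n_e·A·√(4πDt)) · exp(−(x−vt)²/(4Dt)), with n_e·A the pore (flow) area.
Plume center vt = 0.0928 × 1110 = 103.008 m, so the well at 89.6 m is 13.408 m upgradient of the peak.
√(4πDt) = 18.37 m, giving peak height M/(n_e·A·√(4πDt)) = 0.730/(0.26 × 4.17 × 18.37) = 0.03665 kg/m³.
(x−vt)²/(4Dt) = (-13.408)²/(4 × 0.0242 × 1110) = 1.673; exp(−1.673) = 0.1877.
C = 0.03665 × 0.1877 = 0.00688 kg/m³.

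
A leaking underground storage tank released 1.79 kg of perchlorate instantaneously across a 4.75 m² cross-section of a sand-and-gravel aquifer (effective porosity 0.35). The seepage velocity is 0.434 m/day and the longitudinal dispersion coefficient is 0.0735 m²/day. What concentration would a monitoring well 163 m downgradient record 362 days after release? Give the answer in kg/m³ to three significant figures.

For an instantaneous plane source, C(x,t) = M/(n_e·A·√(4πDt)) · exp(−(x−vt)²/(4Dt)), with n_e·A the pore (flow) area.
Plume center vt = 0.434 × 362 = 157.108 m, so the well at 163 m is 5.892 m downgradient of the peak.
√(4πDt) = 18.29 m, giving peak height M/(n_e·A·√(4πDt)) = 1.79/(0.35 × 4.75 × 18.29) = 0.05887 kg/m³.
(x−vt)²/(4Dt) = (5.892)²/(4 × 0.0735 × 362) = 0.3262; exp(−0.3262) = 0.7217.
C = 0.05887 × 0.7217 = 0.0425 kg/m³.

0.0425 kg/m³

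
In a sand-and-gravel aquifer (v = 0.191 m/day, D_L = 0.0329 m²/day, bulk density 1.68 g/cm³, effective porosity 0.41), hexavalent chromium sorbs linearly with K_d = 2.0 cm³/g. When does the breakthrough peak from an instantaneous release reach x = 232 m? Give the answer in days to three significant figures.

Retardation factor R = 1 + ρ_b·K_d/n = 1 + 1.68 × 2.0/0.41 = 9.195.
Sorption retards both mechanisms: v_R = v/R = 0.02077 m/day, D_R = D/R = 0.003578 m²/day.
Peak time from v_R²t² + 2D_R t − x² = 0: t = (√(D_R² + v_R²x²) − D_R)/v_R².
√(D_R² + v_R²x²) = √(0.003578² + 0.02077² × 232²) = 4.819; v_R² = 0.0004314.
t = (4.819 − 0.003578)/0.0004314 = 11200 days.

11200 days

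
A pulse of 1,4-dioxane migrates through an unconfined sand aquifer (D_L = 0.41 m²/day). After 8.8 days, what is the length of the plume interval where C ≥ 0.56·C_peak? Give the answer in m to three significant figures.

5.79 m

The plume is Gaussian with σ = √(2Dt) = √(2 × 0.41 × 8.8) = 2.686 m.
C/C_peak = exp(−Δx²/(2σ²)) = 0.56 ⇒ Δx = σ·√(−2 ln 0.56) = 2.686 × 1.077 = 2.893 m.
Width = 2Δx = 5.79 m.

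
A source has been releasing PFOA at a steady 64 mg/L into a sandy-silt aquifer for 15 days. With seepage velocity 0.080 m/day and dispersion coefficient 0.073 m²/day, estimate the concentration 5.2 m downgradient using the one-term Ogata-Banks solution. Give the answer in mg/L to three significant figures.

0.220 mg/L

For a continuous step input, C/C₀ ≈ ½·erfc((x−vt)/(2√(Dt))).
vt = 0.080 × 15 = 1.2 m and 2√(Dt) = 2√(0.073 × 15) = 2.093 m.
Argument (x−vt)/(2√(Dt)) = (5.2 − 1.2)/2.093 = 1.911; ½·erfc(1.911) = 0.003440.
C = 64 × 0.003440 = 0.220 mg/L.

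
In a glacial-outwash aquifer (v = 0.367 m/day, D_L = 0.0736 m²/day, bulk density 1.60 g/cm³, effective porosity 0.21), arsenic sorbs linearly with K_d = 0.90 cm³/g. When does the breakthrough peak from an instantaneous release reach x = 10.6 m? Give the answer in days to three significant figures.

Retardation factor R = 1 + ρ_b·K_d/n = 1 + 1.60 × 0.90/0.21 = 7.857.
Sorption retards both mechanisms: v_R = v/R = 0.04671 m/day, D_R = D/R = 0.009367 m²/day.
Peak time from v_R²t² + 2D_R t − x² = 0: t = (√(D_R² + v_R²x²) − D_R)/v_R².
√(D_R² + v_R²x²) = √(0.009367² + 0.04671² × 10.6²) = 0.4952; v_R² = 0.002182.
t = (0.4952 − 0.009367)/0.002182 = 223 days.

223 days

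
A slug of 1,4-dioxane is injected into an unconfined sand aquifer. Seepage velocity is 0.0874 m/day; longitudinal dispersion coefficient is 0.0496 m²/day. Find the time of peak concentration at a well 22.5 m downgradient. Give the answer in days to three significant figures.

251 days

For the 1D instantaneous-source solution, setting ∂C/∂t = 0 at fixed x gives v²t² + 2Dt − x² = 0, so t = (√(D² + v²x²) − D)/v².
√(D² + v²x²) = √(0.0496² + 0.0874² × 22.5²) = 1.967; v² = 0.00763876.
t = (1.967 − 0.0496)/0.00763876 = 251 days (vs. the pure-advection estimate x/v = 257 d).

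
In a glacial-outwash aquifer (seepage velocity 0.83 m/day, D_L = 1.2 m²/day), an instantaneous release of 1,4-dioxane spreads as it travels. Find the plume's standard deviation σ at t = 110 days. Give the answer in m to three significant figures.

Dispersive spreading gives a Gaussian with σ² = 2Dt; advection only shifts the center.
σ = √(2 × 1.2 × 110) = 16.2 m.

16.2 m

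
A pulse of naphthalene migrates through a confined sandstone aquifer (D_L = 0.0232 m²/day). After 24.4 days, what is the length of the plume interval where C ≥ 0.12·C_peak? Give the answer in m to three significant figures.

4.38 m

The plume is Gaussian with σ = √(2Dt) = √(2 × 0.0232 × 24.4) = 1.064 m.
C/C_peak = exp(−Δx²/(2σ²)) = 0.12 ⇒ Δx = σ·√(−2 ln 0.12) = 1.064 × 2.059 = 2.191 m.
Width = 2Δx = 4.38 m.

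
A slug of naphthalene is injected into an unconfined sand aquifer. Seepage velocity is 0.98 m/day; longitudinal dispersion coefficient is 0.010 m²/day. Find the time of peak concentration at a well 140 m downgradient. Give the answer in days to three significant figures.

For the 1D instantaneous-source solution, setting ∂C/∂t = 0 at fixed x gives v²t² + 2Dt − x² = 0, so t = (√(D² + v²x²) − D)/v².
√(D² + v²x²) = √(0.010² + 0.98² × 140²) = 137.2; v² = 0.9604.
t = (137.2 − 0.010)/0.9604 = 143 days (vs. the pure-advection estimate x/v = 143 d).

143 days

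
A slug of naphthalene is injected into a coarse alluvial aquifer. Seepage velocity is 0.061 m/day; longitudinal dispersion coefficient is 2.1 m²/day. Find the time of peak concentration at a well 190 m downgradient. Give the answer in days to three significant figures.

2600 days

For the 1D instantaneous-source solution, setting ∂C/∂t = 0 at fixed x gives v²t² + 2Dt − x² = 0, so t = (√(D² + v²x²) − D)/v².
√(D² + v²x²) = √(2.1² + 0.061² × 190²) = 11.78; v² = 0.003721.
t = (11.78 − 2.1)/0.003721 = 2600 days (vs. the pure-advection estimate x/v = 3110 d).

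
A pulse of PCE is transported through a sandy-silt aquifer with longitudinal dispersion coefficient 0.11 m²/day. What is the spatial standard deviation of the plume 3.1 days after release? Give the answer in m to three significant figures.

0.826 m

Dispersive spreading gives a Gaussian with σ² = 2Dt; advection only shifts the center.
σ = √(2 × 0.11 × 3.1) = 0.826 m.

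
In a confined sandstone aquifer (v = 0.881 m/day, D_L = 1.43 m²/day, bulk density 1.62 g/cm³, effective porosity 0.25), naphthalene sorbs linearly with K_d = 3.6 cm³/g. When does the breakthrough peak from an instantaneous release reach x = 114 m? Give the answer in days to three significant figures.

Retardation factor R = 1 + ρ_b·K_d/n = 1 + 1.62 × 3.6/0.25 = 24.33.
Sorption retards both mechanisms: v_R = v/R = 0.03621 m/day, D_R = D/R = 0.05878 m²/day.
Peak time from v_R²t² + 2D_R t − x² = 0: t = (√(D_R² + v_R²x²) − D_R)/v_R².
√(D_R² + v_R²x²) = √(0.05878² + 0.03621² × 114²) = 4.128; v_R² = 0.001311.
t = (4.128 − 0.05878)/0.001311 = 3100 days.

3100 days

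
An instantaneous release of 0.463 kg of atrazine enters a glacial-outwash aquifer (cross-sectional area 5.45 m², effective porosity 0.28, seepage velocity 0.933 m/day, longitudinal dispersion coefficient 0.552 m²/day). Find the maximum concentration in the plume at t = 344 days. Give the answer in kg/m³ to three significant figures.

0.00621 kg/m³

The peak of an instantaneous 1D plume sits at x = vt; there the Gaussian factor is 1 and C_max = M/(n_e·A·√(4πDt)), where n_e·A is the pore area the mass is dissolved in.
√(4πDt) = √(4π × 0.552 × 344) = 48.85 m, so C_max = 0.463/(0.28 × 5.45 × 48.85) = 0.00621 kg/m³.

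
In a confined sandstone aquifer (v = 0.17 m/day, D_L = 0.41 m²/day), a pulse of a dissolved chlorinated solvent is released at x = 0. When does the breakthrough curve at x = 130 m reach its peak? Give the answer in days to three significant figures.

751 days

For the 1D instantaneous-source solution, setting ∂C/∂t = 0 at fixed x gives v²t² + 2Dt − x² = 0, so t = (√(D² + v²x²) − D)/v².
√(D² + v²x²) = √(0.41² + 0.17² × 130²) = 22.10; v² = 0.0289.
t = (22.10 − 0.41)/0.0289 = 751 days (vs. the pure-advection estimate x/v = 765 d).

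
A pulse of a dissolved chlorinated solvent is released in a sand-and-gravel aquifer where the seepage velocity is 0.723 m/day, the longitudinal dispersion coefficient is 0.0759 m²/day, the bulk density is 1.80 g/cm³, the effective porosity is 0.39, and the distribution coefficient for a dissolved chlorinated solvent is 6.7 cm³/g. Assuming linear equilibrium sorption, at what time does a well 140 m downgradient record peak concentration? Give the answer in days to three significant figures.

6180 days

Retardation factor R = 1 + ρ_b·K_d/n = 1 + 1.80 × 6.7/0.39 = 31.92.
Sorption retards both mechanisms: v_R = v/R = 0.02265 m/day, D_R = D/R = 0.002378 m²/day.
Peak time from v_R²t² + 2D_R t − x² = 0: t = (√(D_R² + v_R²x²) − D_R)/v_R².
√(D_R² + v_R²x²) = √(0.002378² + 0.02265² × 140²) = 3.171; v_R² = 0.0005130.
t = (3.171 − 0.002378)/0.0005130 = 6180 days.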